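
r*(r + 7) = r^2 + 7*r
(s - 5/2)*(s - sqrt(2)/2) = s^2 - 5*s/2 - sqrt(2)*s/2 + 5*sqrt(2)/4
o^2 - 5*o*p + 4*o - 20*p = (o + 4)*(o - 5*p)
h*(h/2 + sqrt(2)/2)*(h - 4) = h^3/2 - 2*h^2 + sqrt(2)*h^2/2 - 2*sqrt(2)*h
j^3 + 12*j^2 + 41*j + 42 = (j + 2)*(j + 3)*(j + 7)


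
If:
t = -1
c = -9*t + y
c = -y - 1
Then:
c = 4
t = -1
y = -5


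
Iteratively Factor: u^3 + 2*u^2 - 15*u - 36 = (u + 3)*(u^2 - u - 12) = (u - 4)*(u + 3)*(u + 3)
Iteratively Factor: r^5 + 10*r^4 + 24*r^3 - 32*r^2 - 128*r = (r - 2)*(r^4 + 12*r^3 + 48*r^2 + 64*r) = r*(r - 2)*(r^3 + 12*r^2 + 48*r + 64) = r*(r - 2)*(r + 4)*(r^2 + 8*r + 16) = r*(r - 2)*(r + 4)^2*(r + 4)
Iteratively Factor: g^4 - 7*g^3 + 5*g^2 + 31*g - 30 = (g + 2)*(g^3 - 9*g^2 + 23*g - 15) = (g - 1)*(g + 2)*(g^2 - 8*g + 15) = (g - 3)*(g - 1)*(g + 2)*(g - 5)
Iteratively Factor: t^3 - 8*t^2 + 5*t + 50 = (t + 2)*(t^2 - 10*t + 25) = (t - 5)*(t + 2)*(t - 5)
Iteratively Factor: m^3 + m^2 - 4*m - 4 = (m - 2)*(m^2 + 3*m + 2) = (m - 2)*(m + 2)*(m + 1)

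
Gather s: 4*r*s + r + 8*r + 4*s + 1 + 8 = 9*r + s*(4*r + 4) + 9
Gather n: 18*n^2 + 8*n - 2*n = 18*n^2 + 6*n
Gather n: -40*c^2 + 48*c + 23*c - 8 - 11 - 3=-40*c^2 + 71*c - 22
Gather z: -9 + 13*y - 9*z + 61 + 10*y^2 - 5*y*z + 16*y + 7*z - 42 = 10*y^2 + 29*y + z*(-5*y - 2) + 10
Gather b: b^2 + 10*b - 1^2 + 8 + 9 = b^2 + 10*b + 16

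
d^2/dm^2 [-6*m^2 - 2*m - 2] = -12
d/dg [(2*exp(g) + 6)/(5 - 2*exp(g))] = 22*exp(g)/(2*exp(g) - 5)^2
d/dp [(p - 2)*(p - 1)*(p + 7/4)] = 3*p^2 - 5*p/2 - 13/4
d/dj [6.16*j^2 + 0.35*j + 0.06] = 12.32*j + 0.35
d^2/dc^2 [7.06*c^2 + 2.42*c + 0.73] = 14.1200000000000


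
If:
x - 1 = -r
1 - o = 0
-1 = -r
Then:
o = 1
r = 1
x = 0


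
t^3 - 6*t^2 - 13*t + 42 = (t - 7)*(t - 2)*(t + 3)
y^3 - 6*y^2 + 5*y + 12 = (y - 4)*(y - 3)*(y + 1)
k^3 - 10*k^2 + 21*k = k*(k - 7)*(k - 3)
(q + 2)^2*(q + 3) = q^3 + 7*q^2 + 16*q + 12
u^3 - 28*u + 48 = (u - 4)*(u - 2)*(u + 6)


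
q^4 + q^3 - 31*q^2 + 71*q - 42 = (q - 3)*(q - 2)*(q - 1)*(q + 7)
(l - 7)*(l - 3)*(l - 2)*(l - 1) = l^4 - 13*l^3 + 53*l^2 - 83*l + 42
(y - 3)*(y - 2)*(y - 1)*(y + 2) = y^4 - 4*y^3 - y^2 + 16*y - 12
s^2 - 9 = (s - 3)*(s + 3)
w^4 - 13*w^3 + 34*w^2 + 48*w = w*(w - 8)*(w - 6)*(w + 1)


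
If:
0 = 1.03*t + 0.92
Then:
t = -0.89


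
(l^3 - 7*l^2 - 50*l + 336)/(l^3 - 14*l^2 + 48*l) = (l + 7)/l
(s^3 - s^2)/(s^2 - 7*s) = s*(s - 1)/(s - 7)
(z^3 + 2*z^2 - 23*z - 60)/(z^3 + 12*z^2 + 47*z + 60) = (z - 5)/(z + 5)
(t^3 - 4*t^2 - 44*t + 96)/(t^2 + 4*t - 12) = t - 8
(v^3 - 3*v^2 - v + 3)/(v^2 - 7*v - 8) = (v^2 - 4*v + 3)/(v - 8)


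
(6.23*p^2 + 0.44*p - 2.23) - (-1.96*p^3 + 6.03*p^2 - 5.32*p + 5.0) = 1.96*p^3 + 0.2*p^2 + 5.76*p - 7.23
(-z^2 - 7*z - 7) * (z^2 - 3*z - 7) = -z^4 - 4*z^3 + 21*z^2 + 70*z + 49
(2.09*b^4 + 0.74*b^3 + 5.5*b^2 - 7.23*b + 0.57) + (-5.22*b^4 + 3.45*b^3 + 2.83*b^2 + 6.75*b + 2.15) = -3.13*b^4 + 4.19*b^3 + 8.33*b^2 - 0.48*b + 2.72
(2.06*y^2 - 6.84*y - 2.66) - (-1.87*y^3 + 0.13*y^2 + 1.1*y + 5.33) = 1.87*y^3 + 1.93*y^2 - 7.94*y - 7.99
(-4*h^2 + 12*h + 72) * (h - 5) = -4*h^3 + 32*h^2 + 12*h - 360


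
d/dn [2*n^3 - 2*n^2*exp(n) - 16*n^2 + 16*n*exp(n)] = -2*n^2*exp(n) + 6*n^2 + 12*n*exp(n) - 32*n + 16*exp(n)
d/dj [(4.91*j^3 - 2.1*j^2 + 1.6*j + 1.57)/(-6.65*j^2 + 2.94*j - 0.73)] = (-32.6515*j^4 + 28.8708*j^3 - 6.2869*j^2 + 23.947*j - 5.7838)/(44.2225*j^4 - 39.102*j^3 + 18.3526*j^2 - 4.2924*j + 0.5329)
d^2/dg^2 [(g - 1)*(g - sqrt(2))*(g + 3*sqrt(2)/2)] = 6*g - 2 + sqrt(2)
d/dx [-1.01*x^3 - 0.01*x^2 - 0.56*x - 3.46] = -3.03*x^2 - 0.02*x - 0.56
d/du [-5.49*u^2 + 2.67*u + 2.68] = 2.67 - 10.98*u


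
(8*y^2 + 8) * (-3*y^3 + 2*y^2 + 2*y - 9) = -24*y^5 + 16*y^4 - 8*y^3 - 56*y^2 + 16*y - 72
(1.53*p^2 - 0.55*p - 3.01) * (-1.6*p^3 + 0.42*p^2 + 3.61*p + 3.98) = -2.448*p^5 + 1.5226*p^4 + 10.1083*p^3 + 2.8397*p^2 - 13.0551*p - 11.9798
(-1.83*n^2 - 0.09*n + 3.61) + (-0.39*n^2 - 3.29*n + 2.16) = -2.22*n^2 - 3.38*n + 5.77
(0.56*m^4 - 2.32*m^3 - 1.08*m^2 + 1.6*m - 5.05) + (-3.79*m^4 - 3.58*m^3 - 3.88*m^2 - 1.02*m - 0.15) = -3.23*m^4 - 5.9*m^3 - 4.96*m^2 + 0.58*m - 5.2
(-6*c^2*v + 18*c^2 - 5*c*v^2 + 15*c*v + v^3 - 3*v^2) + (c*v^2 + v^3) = -6*c^2*v + 18*c^2 - 4*c*v^2 + 15*c*v + 2*v^3 - 3*v^2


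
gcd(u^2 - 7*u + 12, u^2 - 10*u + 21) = u - 3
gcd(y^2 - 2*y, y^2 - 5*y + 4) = 1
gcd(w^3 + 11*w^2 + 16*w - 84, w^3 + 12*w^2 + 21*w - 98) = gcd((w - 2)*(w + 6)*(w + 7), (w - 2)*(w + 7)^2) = w^2 + 5*w - 14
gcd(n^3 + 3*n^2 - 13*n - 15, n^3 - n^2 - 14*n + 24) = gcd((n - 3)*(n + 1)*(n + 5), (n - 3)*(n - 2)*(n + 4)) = n - 3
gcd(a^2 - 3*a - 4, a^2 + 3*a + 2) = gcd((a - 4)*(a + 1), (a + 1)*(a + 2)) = a + 1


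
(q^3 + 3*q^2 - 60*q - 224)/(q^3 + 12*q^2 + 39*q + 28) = (q - 8)/(q + 1)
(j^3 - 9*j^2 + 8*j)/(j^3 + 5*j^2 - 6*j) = (j - 8)/(j + 6)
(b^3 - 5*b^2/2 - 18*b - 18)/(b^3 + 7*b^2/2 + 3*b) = (b - 6)/b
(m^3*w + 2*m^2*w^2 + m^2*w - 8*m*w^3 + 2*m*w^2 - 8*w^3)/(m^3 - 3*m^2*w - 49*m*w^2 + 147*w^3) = w*(m^3 + 2*m^2*w + m^2 - 8*m*w^2 + 2*m*w - 8*w^2)/(m^3 - 3*m^2*w - 49*m*w^2 + 147*w^3)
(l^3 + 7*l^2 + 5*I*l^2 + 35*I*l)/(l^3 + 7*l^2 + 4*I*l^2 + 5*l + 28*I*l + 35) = l/(l - I)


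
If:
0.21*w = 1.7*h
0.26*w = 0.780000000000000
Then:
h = 0.37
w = 3.00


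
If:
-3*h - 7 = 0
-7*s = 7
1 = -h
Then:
No Solution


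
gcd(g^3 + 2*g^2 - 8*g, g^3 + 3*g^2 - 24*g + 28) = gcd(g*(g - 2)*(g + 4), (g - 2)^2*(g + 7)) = g - 2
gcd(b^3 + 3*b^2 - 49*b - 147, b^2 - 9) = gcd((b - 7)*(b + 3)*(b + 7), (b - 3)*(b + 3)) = b + 3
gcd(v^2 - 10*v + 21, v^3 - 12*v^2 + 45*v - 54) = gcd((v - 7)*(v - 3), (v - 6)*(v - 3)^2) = v - 3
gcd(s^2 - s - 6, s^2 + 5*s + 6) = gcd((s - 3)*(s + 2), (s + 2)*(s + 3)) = s + 2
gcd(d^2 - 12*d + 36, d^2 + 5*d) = 1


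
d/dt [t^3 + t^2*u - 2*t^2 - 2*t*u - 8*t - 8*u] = 3*t^2 + 2*t*u - 4*t - 2*u - 8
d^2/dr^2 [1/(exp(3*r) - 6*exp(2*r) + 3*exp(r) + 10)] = 3*((-3*exp(2*r) + 8*exp(r) - 1)*(exp(3*r) - 6*exp(2*r) + 3*exp(r) + 10) + 6*(exp(2*r) - 4*exp(r) + 1)^2*exp(r))*exp(r)/(exp(3*r) - 6*exp(2*r) + 3*exp(r) + 10)^3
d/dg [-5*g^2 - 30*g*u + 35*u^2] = -10*g - 30*u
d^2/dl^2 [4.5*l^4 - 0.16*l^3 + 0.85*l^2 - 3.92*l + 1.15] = 54.0*l^2 - 0.96*l + 1.7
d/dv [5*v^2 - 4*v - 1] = 10*v - 4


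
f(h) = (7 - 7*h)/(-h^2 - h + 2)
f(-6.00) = -1.75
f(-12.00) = -0.70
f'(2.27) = -0.38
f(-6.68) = -1.50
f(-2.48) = -14.58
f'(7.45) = -0.08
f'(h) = (7 - 7*h)*(2*h + 1)/(-h^2 - h + 2)^2 - 7/(-h^2 - h + 2)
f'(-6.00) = -0.44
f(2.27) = 1.64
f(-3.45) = -4.83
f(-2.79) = -8.86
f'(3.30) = -0.25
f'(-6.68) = -0.32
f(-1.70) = 23.33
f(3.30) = 1.32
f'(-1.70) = -77.78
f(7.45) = 0.74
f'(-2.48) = -30.38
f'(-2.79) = -11.22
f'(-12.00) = -0.07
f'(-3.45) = -3.33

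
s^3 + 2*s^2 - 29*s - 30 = (s - 5)*(s + 1)*(s + 6)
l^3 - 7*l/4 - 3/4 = (l - 3/2)*(l + 1/2)*(l + 1)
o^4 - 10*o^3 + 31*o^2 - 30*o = o*(o - 5)*(o - 3)*(o - 2)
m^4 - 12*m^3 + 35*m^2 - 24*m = m*(m - 8)*(m - 3)*(m - 1)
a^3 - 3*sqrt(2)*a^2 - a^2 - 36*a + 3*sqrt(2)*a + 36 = (a - 1)*(a - 6*sqrt(2))*(a + 3*sqrt(2))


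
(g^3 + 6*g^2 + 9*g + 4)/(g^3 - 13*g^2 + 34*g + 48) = (g^2 + 5*g + 4)/(g^2 - 14*g + 48)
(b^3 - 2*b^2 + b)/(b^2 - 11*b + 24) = b*(b^2 - 2*b + 1)/(b^2 - 11*b + 24)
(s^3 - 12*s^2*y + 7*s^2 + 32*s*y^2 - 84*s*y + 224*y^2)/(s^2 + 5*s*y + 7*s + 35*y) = (s^2 - 12*s*y + 32*y^2)/(s + 5*y)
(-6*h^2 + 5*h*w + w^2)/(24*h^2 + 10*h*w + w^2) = (-h + w)/(4*h + w)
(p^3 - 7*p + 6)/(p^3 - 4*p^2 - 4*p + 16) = (p^2 + 2*p - 3)/(p^2 - 2*p - 8)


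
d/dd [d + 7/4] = 1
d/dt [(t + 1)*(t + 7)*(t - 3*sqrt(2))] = 3*t^2 - 6*sqrt(2)*t + 16*t - 24*sqrt(2) + 7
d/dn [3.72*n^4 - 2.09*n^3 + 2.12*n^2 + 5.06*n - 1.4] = 14.88*n^3 - 6.27*n^2 + 4.24*n + 5.06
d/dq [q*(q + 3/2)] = 2*q + 3/2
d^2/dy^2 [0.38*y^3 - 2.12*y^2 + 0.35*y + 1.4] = 2.28*y - 4.24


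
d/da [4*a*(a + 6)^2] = 12*(a + 2)*(a + 6)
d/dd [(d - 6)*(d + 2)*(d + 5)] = 3*d^2 + 2*d - 32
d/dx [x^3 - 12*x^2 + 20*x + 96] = 3*x^2 - 24*x + 20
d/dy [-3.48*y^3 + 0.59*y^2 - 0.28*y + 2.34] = -10.44*y^2 + 1.18*y - 0.28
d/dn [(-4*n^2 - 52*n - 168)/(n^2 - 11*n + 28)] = 8*(12*n^2 + 14*n - 413)/(n^4 - 22*n^3 + 177*n^2 - 616*n + 784)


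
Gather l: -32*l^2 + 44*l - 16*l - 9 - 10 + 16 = -32*l^2 + 28*l - 3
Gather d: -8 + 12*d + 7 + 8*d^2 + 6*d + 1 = 8*d^2 + 18*d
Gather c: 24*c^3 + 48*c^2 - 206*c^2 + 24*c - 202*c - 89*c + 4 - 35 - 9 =24*c^3 - 158*c^2 - 267*c - 40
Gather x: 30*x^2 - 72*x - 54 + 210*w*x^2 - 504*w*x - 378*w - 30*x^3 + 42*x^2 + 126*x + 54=-378*w - 30*x^3 + x^2*(210*w + 72) + x*(54 - 504*w)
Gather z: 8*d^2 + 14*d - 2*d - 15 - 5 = 8*d^2 + 12*d - 20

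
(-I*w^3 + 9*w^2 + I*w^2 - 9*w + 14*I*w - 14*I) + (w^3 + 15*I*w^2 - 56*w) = w^3 - I*w^3 + 9*w^2 + 16*I*w^2 - 65*w + 14*I*w - 14*I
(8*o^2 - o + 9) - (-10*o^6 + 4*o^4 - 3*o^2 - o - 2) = 10*o^6 - 4*o^4 + 11*o^2 + 11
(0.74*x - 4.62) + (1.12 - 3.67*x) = -2.93*x - 3.5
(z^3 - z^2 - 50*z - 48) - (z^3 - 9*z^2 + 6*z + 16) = 8*z^2 - 56*z - 64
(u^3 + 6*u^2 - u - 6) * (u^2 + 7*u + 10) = u^5 + 13*u^4 + 51*u^3 + 47*u^2 - 52*u - 60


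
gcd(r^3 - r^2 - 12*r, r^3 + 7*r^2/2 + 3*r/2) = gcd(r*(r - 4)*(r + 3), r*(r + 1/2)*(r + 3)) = r^2 + 3*r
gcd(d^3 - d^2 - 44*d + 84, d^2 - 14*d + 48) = d - 6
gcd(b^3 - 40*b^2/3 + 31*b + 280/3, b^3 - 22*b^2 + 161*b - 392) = b^2 - 15*b + 56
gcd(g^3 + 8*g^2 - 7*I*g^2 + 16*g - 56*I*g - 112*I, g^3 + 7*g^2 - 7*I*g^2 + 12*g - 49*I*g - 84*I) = g^2 + g*(4 - 7*I) - 28*I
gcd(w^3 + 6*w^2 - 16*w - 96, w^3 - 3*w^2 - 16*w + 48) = w^2 - 16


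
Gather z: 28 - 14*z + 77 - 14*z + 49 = 154 - 28*z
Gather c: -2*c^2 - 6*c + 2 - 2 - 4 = -2*c^2 - 6*c - 4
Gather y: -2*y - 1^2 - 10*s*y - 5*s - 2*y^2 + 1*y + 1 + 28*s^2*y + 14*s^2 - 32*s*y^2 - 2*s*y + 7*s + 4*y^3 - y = 14*s^2 + 2*s + 4*y^3 + y^2*(-32*s - 2) + y*(28*s^2 - 12*s - 2)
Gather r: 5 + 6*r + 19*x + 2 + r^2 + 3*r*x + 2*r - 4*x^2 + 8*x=r^2 + r*(3*x + 8) - 4*x^2 + 27*x + 7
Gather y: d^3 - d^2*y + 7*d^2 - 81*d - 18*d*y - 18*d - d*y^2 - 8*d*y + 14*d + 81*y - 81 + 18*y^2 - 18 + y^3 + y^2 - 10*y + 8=d^3 + 7*d^2 - 85*d + y^3 + y^2*(19 - d) + y*(-d^2 - 26*d + 71) - 91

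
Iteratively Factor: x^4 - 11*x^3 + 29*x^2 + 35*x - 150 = (x - 5)*(x^3 - 6*x^2 - x + 30) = (x - 5)*(x + 2)*(x^2 - 8*x + 15) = (x - 5)*(x - 3)*(x + 2)*(x - 5)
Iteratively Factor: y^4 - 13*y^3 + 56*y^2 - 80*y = (y - 4)*(y^3 - 9*y^2 + 20*y) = (y - 5)*(y - 4)*(y^2 - 4*y) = y*(y - 5)*(y - 4)*(y - 4)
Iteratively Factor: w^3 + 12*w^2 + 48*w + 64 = (w + 4)*(w^2 + 8*w + 16) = (w + 4)^2*(w + 4)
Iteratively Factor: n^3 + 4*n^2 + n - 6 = (n + 3)*(n^2 + n - 2) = (n + 2)*(n + 3)*(n - 1)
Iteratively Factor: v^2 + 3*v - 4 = (v - 1)*(v + 4)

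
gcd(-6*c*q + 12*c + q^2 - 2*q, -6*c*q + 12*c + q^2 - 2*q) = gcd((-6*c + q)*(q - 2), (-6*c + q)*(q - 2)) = -6*c*q + 12*c + q^2 - 2*q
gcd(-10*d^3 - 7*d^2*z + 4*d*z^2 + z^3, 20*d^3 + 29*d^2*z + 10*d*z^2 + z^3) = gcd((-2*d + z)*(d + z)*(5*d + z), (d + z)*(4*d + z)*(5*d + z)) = 5*d^2 + 6*d*z + z^2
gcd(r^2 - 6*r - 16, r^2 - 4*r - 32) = r - 8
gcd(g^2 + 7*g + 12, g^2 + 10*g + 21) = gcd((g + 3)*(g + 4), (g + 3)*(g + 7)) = g + 3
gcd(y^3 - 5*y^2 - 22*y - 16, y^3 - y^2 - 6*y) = y + 2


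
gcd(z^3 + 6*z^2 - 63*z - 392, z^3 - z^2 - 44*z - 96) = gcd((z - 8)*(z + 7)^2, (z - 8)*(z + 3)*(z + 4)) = z - 8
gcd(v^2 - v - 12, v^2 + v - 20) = v - 4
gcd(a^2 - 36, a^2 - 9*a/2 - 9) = a - 6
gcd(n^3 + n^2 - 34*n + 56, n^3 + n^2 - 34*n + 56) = n^3 + n^2 - 34*n + 56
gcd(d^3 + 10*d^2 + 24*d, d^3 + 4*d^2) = d^2 + 4*d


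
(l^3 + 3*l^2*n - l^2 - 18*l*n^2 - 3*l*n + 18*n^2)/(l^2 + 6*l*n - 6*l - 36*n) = (l^2 - 3*l*n - l + 3*n)/(l - 6)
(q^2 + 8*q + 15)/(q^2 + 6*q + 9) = (q + 5)/(q + 3)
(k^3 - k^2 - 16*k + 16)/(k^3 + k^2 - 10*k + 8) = (k - 4)/(k - 2)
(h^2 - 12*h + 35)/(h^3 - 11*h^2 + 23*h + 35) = 1/(h + 1)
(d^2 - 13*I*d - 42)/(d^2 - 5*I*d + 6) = (d - 7*I)/(d + I)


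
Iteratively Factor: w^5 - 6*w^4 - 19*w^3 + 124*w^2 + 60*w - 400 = (w + 2)*(w^4 - 8*w^3 - 3*w^2 + 130*w - 200) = (w - 5)*(w + 2)*(w^3 - 3*w^2 - 18*w + 40) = (w - 5)*(w + 2)*(w + 4)*(w^2 - 7*w + 10) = (w - 5)^2*(w + 2)*(w + 4)*(w - 2)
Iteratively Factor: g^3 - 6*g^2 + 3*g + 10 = (g + 1)*(g^2 - 7*g + 10) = (g - 5)*(g + 1)*(g - 2)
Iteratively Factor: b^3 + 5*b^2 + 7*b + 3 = (b + 1)*(b^2 + 4*b + 3) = (b + 1)^2*(b + 3)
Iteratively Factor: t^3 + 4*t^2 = (t)*(t^2 + 4*t) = t*(t + 4)*(t)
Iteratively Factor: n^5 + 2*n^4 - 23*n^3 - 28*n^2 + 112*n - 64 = (n - 1)*(n^4 + 3*n^3 - 20*n^2 - 48*n + 64) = (n - 1)^2*(n^3 + 4*n^2 - 16*n - 64) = (n - 1)^2*(n + 4)*(n^2 - 16) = (n - 1)^2*(n + 4)^2*(n - 4)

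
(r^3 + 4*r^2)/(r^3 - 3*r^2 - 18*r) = r*(r + 4)/(r^2 - 3*r - 18)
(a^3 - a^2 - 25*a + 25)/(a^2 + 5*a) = a - 6 + 5/a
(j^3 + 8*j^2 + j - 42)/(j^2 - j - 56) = (j^2 + j - 6)/(j - 8)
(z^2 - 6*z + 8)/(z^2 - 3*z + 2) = (z - 4)/(z - 1)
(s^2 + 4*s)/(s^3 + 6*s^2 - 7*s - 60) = s/(s^2 + 2*s - 15)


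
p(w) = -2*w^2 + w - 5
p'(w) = 1 - 4*w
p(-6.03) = -83.75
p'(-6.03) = 25.12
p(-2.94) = -25.23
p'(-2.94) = 12.76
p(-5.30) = -66.48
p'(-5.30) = 22.20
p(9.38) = -171.59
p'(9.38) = -36.52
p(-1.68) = -12.32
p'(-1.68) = 7.72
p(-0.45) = -5.86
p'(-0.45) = 2.80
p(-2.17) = -16.59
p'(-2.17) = 9.68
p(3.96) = -32.40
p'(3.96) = -14.84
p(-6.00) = -83.00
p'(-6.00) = 25.00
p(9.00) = -158.00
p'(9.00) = -35.00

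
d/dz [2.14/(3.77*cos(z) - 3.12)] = 8.0678*sin(z)/(3.77*cos(z) - 3.12)^2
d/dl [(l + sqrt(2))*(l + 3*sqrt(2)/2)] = 2*l + 5*sqrt(2)/2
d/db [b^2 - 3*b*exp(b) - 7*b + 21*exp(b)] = -3*b*exp(b) + 2*b + 18*exp(b) - 7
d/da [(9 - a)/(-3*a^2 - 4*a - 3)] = 3*(-a^2 + 18*a + 13)/(9*a^4 + 24*a^3 + 34*a^2 + 24*a + 9)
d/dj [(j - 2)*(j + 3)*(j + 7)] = 3*j^2 + 16*j + 1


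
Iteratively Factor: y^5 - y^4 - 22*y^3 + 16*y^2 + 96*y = (y)*(y^4 - y^3 - 22*y^2 + 16*y + 96) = y*(y + 2)*(y^3 - 3*y^2 - 16*y + 48) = y*(y - 4)*(y + 2)*(y^2 + y - 12) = y*(y - 4)*(y + 2)*(y + 4)*(y - 3)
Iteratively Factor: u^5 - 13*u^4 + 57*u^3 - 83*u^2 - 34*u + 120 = (u + 1)*(u^4 - 14*u^3 + 71*u^2 - 154*u + 120) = (u - 4)*(u + 1)*(u^3 - 10*u^2 + 31*u - 30) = (u - 4)*(u - 2)*(u + 1)*(u^2 - 8*u + 15) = (u - 4)*(u - 3)*(u - 2)*(u + 1)*(u - 5)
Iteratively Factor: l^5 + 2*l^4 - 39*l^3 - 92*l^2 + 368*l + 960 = (l + 3)*(l^4 - l^3 - 36*l^2 + 16*l + 320) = (l - 4)*(l + 3)*(l^3 + 3*l^2 - 24*l - 80) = (l - 4)*(l + 3)*(l + 4)*(l^2 - l - 20) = (l - 5)*(l - 4)*(l + 3)*(l + 4)*(l + 4)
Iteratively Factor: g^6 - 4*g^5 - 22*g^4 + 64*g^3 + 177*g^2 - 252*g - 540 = (g + 2)*(g^5 - 6*g^4 - 10*g^3 + 84*g^2 + 9*g - 270) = (g - 3)*(g + 2)*(g^4 - 3*g^3 - 19*g^2 + 27*g + 90) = (g - 5)*(g - 3)*(g + 2)*(g^3 + 2*g^2 - 9*g - 18) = (g - 5)*(g - 3)*(g + 2)^2*(g^2 - 9) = (g - 5)*(g - 3)^2*(g + 2)^2*(g + 3)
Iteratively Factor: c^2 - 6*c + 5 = (c - 5)*(c - 1)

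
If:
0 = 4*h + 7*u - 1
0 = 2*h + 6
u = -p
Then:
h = -3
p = -13/7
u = 13/7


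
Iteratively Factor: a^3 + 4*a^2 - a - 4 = (a + 4)*(a^2 - 1) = (a + 1)*(a + 4)*(a - 1)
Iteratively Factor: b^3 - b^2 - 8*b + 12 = (b - 2)*(b^2 + b - 6) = (b - 2)*(b + 3)*(b - 2)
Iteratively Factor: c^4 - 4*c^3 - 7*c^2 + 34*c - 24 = (c + 3)*(c^3 - 7*c^2 + 14*c - 8) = (c - 2)*(c + 3)*(c^2 - 5*c + 4) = (c - 2)*(c - 1)*(c + 3)*(c - 4)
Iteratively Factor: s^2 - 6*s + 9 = (s - 3)*(s - 3)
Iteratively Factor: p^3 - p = (p)*(p^2 - 1) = p*(p - 1)*(p + 1)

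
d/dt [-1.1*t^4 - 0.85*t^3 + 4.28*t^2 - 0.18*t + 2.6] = -4.4*t^3 - 2.55*t^2 + 8.56*t - 0.18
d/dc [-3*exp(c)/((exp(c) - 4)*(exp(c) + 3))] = 3*(exp(2*c) + 12)*exp(c)/(exp(4*c) - 2*exp(3*c) - 23*exp(2*c) + 24*exp(c) + 144)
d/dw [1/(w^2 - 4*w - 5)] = 2*(2 - w)/(-w^2 + 4*w + 5)^2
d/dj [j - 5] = 1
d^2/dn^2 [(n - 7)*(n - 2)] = 2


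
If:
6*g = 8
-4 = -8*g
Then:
No Solution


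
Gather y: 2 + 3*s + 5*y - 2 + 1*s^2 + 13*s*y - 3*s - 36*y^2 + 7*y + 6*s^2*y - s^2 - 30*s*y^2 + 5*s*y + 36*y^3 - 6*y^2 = 36*y^3 + y^2*(-30*s - 42) + y*(6*s^2 + 18*s + 12)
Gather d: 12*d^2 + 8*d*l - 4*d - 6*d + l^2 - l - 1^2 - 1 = 12*d^2 + d*(8*l - 10) + l^2 - l - 2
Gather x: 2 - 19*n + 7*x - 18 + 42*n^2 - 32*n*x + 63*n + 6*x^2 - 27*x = 42*n^2 + 44*n + 6*x^2 + x*(-32*n - 20) - 16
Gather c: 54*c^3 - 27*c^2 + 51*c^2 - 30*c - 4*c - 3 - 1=54*c^3 + 24*c^2 - 34*c - 4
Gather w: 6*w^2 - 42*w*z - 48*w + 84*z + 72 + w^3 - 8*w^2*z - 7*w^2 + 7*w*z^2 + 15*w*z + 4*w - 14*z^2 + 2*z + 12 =w^3 + w^2*(-8*z - 1) + w*(7*z^2 - 27*z - 44) - 14*z^2 + 86*z + 84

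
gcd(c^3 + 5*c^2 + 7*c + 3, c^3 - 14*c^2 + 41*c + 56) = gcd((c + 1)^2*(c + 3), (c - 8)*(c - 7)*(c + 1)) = c + 1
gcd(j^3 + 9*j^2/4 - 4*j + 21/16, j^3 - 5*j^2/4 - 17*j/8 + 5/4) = j - 1/2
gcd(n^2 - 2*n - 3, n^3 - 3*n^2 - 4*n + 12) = n - 3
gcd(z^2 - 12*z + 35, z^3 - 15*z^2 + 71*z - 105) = z^2 - 12*z + 35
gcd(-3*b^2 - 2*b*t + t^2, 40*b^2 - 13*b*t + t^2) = 1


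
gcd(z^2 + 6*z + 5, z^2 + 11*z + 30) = z + 5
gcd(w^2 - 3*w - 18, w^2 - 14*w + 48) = w - 6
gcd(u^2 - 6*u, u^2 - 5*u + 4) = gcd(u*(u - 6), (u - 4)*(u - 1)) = 1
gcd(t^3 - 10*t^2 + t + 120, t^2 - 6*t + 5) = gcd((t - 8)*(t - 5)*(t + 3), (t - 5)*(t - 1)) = t - 5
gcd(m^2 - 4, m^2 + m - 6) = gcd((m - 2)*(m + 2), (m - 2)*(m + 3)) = m - 2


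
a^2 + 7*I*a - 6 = (a + I)*(a + 6*I)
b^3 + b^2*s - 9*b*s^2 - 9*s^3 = (b - 3*s)*(b + s)*(b + 3*s)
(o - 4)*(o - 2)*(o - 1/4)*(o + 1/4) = o^4 - 6*o^3 + 127*o^2/16 + 3*o/8 - 1/2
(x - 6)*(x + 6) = x^2 - 36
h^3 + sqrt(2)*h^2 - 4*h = h*(h - sqrt(2))*(h + 2*sqrt(2))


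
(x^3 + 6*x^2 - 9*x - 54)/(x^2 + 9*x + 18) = x - 3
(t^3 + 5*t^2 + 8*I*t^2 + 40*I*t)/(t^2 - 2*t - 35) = t*(t + 8*I)/(t - 7)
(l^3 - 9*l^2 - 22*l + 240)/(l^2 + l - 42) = (l^2 - 3*l - 40)/(l + 7)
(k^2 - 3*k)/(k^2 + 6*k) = (k - 3)/(k + 6)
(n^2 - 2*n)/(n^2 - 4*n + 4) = n/(n - 2)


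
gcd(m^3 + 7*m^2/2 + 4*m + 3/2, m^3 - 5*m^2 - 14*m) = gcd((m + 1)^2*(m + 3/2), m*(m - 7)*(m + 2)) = 1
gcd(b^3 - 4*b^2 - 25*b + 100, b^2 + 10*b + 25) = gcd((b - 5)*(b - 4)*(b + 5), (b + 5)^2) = b + 5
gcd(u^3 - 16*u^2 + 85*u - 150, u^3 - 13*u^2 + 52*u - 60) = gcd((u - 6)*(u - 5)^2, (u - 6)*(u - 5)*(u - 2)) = u^2 - 11*u + 30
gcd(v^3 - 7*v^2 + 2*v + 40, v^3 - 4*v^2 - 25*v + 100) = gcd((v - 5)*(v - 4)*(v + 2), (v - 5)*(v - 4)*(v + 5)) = v^2 - 9*v + 20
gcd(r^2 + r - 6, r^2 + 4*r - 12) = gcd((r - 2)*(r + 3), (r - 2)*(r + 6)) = r - 2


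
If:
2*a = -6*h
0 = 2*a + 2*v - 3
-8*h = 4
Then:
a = 3/2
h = -1/2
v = 0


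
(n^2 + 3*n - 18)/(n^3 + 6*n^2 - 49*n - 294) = (n - 3)/(n^2 - 49)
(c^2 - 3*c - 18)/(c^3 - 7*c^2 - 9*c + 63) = (c - 6)/(c^2 - 10*c + 21)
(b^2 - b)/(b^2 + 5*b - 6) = b/(b + 6)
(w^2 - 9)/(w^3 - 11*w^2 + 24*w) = (w + 3)/(w*(w - 8))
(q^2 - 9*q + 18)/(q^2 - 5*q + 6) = (q - 6)/(q - 2)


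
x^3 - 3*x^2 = x^2*(x - 3)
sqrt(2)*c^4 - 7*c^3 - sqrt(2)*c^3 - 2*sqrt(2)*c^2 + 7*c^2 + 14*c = c*(c - 2)*(c - 7*sqrt(2)/2)*(sqrt(2)*c + sqrt(2))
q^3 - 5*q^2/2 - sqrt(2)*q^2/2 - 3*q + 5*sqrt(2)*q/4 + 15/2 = (q - 5/2)*(q - 3*sqrt(2)/2)*(q + sqrt(2))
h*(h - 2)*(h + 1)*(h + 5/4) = h^4 + h^3/4 - 13*h^2/4 - 5*h/2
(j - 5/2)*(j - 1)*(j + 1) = j^3 - 5*j^2/2 - j + 5/2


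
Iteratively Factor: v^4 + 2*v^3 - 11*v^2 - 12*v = (v + 1)*(v^3 + v^2 - 12*v) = v*(v + 1)*(v^2 + v - 12) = v*(v + 1)*(v + 4)*(v - 3)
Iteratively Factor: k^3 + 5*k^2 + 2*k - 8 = (k - 1)*(k^2 + 6*k + 8) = (k - 1)*(k + 4)*(k + 2)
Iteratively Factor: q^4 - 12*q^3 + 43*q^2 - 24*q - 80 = (q + 1)*(q^3 - 13*q^2 + 56*q - 80) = (q - 4)*(q + 1)*(q^2 - 9*q + 20) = (q - 4)^2*(q + 1)*(q - 5)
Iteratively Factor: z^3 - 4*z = (z)*(z^2 - 4) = z*(z - 2)*(z + 2)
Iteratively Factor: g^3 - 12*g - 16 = (g - 4)*(g^2 + 4*g + 4) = (g - 4)*(g + 2)*(g + 2)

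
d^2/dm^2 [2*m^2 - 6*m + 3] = 4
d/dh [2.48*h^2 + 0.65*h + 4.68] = 4.96*h + 0.65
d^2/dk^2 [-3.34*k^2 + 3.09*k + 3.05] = -6.68000000000000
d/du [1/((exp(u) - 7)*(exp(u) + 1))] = 2*(3 - exp(u))*exp(u)/(exp(4*u) - 12*exp(3*u) + 22*exp(2*u) + 84*exp(u) + 49)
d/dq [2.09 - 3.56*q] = -3.56000000000000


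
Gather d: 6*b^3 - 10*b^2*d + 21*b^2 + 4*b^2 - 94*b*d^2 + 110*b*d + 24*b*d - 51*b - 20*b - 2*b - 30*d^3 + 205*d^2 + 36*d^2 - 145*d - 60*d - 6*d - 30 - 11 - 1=6*b^3 + 25*b^2 - 73*b - 30*d^3 + d^2*(241 - 94*b) + d*(-10*b^2 + 134*b - 211) - 42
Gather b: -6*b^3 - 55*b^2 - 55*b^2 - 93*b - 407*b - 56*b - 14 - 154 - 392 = -6*b^3 - 110*b^2 - 556*b - 560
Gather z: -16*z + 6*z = -10*z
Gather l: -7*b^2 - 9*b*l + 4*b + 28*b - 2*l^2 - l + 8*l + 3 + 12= -7*b^2 + 32*b - 2*l^2 + l*(7 - 9*b) + 15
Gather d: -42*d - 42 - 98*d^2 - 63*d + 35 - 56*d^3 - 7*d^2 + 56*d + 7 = -56*d^3 - 105*d^2 - 49*d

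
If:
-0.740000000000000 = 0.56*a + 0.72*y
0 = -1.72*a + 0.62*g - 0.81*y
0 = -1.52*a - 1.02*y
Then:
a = 1.44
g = 1.19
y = -2.15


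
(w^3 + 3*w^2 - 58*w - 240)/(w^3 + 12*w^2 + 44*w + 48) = (w^2 - 3*w - 40)/(w^2 + 6*w + 8)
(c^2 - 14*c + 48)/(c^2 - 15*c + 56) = (c - 6)/(c - 7)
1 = 1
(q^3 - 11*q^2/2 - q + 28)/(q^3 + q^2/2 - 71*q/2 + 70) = (2*q^2 - 3*q - 14)/(2*q^2 + 9*q - 35)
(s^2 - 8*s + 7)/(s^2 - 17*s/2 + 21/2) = 2*(s - 1)/(2*s - 3)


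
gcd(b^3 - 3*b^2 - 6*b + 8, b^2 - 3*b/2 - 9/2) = 1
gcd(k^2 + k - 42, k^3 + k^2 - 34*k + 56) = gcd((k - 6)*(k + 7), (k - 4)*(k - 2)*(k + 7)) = k + 7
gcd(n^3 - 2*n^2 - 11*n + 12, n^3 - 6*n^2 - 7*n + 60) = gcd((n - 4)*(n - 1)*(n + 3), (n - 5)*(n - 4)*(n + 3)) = n^2 - n - 12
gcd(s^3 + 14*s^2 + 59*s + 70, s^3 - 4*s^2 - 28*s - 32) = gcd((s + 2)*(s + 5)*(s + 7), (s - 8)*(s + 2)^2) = s + 2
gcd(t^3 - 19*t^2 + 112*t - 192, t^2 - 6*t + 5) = 1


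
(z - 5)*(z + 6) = z^2 + z - 30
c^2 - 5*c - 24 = (c - 8)*(c + 3)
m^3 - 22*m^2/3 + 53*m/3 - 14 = (m - 3)*(m - 7/3)*(m - 2)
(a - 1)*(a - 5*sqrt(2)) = a^2 - 5*sqrt(2)*a - a + 5*sqrt(2)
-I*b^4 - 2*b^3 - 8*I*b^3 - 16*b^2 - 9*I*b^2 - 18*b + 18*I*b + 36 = (b + 3)*(b + 6)*(b - 2*I)*(-I*b + I)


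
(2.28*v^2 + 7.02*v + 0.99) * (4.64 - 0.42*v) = -0.9576*v^3 + 7.6308*v^2 + 32.157*v + 4.5936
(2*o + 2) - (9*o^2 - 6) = -9*o^2 + 2*o + 8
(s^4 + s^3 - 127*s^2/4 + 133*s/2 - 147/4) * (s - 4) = s^5 - 3*s^4 - 143*s^3/4 + 387*s^2/2 - 1211*s/4 + 147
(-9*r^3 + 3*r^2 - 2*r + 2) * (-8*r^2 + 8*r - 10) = 72*r^5 - 96*r^4 + 130*r^3 - 62*r^2 + 36*r - 20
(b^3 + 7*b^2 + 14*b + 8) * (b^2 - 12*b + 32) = b^5 - 5*b^4 - 38*b^3 + 64*b^2 + 352*b + 256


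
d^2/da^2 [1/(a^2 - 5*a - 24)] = 2*(a^2 - 5*a - (2*a - 5)^2 - 24)/(-a^2 + 5*a + 24)^3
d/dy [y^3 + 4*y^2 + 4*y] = 3*y^2 + 8*y + 4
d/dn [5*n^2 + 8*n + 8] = 10*n + 8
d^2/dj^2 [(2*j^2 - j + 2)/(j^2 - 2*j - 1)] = 2*(3*j^3 + 12*j^2 - 15*j + 14)/(j^6 - 6*j^5 + 9*j^4 + 4*j^3 - 9*j^2 - 6*j - 1)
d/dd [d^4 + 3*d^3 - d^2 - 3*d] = 4*d^3 + 9*d^2 - 2*d - 3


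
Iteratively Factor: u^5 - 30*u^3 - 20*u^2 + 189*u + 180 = (u + 4)*(u^4 - 4*u^3 - 14*u^2 + 36*u + 45) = (u - 3)*(u + 4)*(u^3 - u^2 - 17*u - 15) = (u - 3)*(u + 3)*(u + 4)*(u^2 - 4*u - 5) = (u - 3)*(u + 1)*(u + 3)*(u + 4)*(u - 5)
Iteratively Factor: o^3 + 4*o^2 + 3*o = (o)*(o^2 + 4*o + 3) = o*(o + 3)*(o + 1)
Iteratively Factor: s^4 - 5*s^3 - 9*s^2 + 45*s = (s - 5)*(s^3 - 9*s) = (s - 5)*(s + 3)*(s^2 - 3*s) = s*(s - 5)*(s + 3)*(s - 3)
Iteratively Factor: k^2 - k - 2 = (k - 2)*(k + 1)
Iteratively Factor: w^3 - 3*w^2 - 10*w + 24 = (w - 2)*(w^2 - w - 12) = (w - 2)*(w + 3)*(w - 4)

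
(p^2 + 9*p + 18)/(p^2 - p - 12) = (p + 6)/(p - 4)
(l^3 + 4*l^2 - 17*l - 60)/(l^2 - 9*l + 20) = (l^2 + 8*l + 15)/(l - 5)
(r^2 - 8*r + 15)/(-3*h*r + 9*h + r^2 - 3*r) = (r - 5)/(-3*h + r)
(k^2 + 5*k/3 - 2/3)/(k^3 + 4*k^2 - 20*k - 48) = (k - 1/3)/(k^2 + 2*k - 24)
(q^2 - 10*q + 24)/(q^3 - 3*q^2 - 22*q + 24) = (q - 4)/(q^2 + 3*q - 4)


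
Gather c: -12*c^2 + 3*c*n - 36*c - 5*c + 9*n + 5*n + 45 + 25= -12*c^2 + c*(3*n - 41) + 14*n + 70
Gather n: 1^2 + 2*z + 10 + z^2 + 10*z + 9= z^2 + 12*z + 20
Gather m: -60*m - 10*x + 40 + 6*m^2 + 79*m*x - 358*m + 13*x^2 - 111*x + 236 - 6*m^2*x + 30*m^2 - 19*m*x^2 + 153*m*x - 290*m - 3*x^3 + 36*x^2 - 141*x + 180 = m^2*(36 - 6*x) + m*(-19*x^2 + 232*x - 708) - 3*x^3 + 49*x^2 - 262*x + 456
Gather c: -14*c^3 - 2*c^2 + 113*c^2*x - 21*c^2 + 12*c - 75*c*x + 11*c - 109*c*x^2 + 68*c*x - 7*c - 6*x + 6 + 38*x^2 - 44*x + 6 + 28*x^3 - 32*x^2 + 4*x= -14*c^3 + c^2*(113*x - 23) + c*(-109*x^2 - 7*x + 16) + 28*x^3 + 6*x^2 - 46*x + 12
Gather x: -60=-60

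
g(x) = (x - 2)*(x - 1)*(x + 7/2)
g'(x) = (x - 2)*(x - 1) + (x - 2)*(x + 7/2) + (x - 1)*(x + 7/2)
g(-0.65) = 12.46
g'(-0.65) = -7.88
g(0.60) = 2.30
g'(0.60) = -6.82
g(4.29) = 58.69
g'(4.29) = 51.00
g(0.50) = 3.00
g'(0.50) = -7.25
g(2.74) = 8.03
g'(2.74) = 16.76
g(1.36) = -1.12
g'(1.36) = -1.59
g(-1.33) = 16.84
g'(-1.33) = -4.52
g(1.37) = -1.14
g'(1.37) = -1.50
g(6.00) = 190.00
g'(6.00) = 105.50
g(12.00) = 1705.00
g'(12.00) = 435.50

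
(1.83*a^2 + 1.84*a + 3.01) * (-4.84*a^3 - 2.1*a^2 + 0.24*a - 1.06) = -8.8572*a^5 - 12.7486*a^4 - 17.9932*a^3 - 7.8192*a^2 - 1.228*a - 3.1906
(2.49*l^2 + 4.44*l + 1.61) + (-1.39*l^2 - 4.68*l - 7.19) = 1.1*l^2 - 0.239999999999999*l - 5.58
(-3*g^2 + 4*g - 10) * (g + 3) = -3*g^3 - 5*g^2 + 2*g - 30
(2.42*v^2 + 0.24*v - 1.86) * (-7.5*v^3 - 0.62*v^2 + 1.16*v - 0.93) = -18.15*v^5 - 3.3004*v^4 + 16.6084*v^3 - 0.819*v^2 - 2.3808*v + 1.7298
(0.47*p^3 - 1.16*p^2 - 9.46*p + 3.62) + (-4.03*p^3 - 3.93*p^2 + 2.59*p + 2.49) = -3.56*p^3 - 5.09*p^2 - 6.87*p + 6.11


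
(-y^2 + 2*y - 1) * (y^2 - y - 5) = -y^4 + 3*y^3 + 2*y^2 - 9*y + 5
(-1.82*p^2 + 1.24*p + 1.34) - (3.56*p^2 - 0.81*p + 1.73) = -5.38*p^2 + 2.05*p - 0.39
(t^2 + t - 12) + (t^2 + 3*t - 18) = 2*t^2 + 4*t - 30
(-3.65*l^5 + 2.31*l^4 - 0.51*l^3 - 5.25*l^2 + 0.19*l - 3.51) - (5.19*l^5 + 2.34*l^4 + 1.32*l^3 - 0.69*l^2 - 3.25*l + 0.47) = -8.84*l^5 - 0.0299999999999998*l^4 - 1.83*l^3 - 4.56*l^2 + 3.44*l - 3.98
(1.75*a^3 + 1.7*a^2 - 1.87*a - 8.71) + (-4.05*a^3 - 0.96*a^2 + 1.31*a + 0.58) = -2.3*a^3 + 0.74*a^2 - 0.56*a - 8.13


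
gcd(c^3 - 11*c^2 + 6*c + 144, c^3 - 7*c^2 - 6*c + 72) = c^2 - 3*c - 18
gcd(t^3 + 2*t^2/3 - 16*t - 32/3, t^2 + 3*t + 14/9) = t + 2/3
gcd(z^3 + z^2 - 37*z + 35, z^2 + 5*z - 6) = z - 1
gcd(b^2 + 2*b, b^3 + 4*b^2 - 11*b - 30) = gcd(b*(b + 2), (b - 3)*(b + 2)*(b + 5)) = b + 2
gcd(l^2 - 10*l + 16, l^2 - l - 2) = l - 2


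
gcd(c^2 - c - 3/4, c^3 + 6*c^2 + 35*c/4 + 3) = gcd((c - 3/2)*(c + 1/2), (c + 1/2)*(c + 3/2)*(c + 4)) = c + 1/2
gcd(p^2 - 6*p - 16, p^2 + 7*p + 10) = p + 2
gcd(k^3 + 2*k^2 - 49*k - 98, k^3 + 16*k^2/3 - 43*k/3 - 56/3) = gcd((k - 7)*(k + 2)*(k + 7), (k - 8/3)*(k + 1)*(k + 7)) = k + 7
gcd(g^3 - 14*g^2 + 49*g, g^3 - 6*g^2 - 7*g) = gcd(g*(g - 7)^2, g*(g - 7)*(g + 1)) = g^2 - 7*g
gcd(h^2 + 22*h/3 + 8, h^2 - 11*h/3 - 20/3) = h + 4/3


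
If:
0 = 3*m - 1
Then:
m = 1/3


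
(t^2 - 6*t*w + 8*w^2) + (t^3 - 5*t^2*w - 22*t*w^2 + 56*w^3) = t^3 - 5*t^2*w + t^2 - 22*t*w^2 - 6*t*w + 56*w^3 + 8*w^2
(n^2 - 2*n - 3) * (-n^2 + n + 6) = -n^4 + 3*n^3 + 7*n^2 - 15*n - 18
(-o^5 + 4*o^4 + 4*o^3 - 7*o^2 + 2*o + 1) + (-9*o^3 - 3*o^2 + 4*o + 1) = -o^5 + 4*o^4 - 5*o^3 - 10*o^2 + 6*o + 2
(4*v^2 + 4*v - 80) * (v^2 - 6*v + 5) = 4*v^4 - 20*v^3 - 84*v^2 + 500*v - 400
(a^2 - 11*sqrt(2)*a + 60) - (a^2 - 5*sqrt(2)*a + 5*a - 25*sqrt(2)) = -6*sqrt(2)*a - 5*a + 25*sqrt(2) + 60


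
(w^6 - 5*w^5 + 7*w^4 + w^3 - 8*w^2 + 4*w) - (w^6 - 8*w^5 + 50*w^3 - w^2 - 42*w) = 3*w^5 + 7*w^4 - 49*w^3 - 7*w^2 + 46*w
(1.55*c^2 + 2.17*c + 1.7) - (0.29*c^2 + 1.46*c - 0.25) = 1.26*c^2 + 0.71*c + 1.95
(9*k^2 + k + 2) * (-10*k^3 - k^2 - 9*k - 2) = -90*k^5 - 19*k^4 - 102*k^3 - 29*k^2 - 20*k - 4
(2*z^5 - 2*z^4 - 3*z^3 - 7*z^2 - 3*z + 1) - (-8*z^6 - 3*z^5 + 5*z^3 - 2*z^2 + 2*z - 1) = 8*z^6 + 5*z^5 - 2*z^4 - 8*z^3 - 5*z^2 - 5*z + 2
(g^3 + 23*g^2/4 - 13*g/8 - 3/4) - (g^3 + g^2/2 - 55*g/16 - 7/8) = 21*g^2/4 + 29*g/16 + 1/8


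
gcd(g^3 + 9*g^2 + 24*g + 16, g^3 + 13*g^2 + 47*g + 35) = g + 1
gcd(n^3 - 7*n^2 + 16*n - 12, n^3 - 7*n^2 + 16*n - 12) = n^3 - 7*n^2 + 16*n - 12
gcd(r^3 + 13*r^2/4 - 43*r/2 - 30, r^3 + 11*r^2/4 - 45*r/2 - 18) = r^2 + 2*r - 24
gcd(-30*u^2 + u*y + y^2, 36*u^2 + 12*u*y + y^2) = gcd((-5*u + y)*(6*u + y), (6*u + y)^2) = 6*u + y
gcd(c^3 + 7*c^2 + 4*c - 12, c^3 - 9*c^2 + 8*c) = c - 1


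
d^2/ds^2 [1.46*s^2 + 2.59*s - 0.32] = 2.92000000000000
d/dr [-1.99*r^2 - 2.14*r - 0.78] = -3.98*r - 2.14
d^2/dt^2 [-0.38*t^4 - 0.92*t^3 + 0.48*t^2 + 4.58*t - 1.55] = -4.56*t^2 - 5.52*t + 0.96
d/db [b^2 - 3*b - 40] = 2*b - 3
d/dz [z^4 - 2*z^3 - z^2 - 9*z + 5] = 4*z^3 - 6*z^2 - 2*z - 9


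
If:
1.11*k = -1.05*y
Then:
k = -0.945945945945946*y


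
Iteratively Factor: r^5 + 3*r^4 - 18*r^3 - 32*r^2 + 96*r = (r - 2)*(r^4 + 5*r^3 - 8*r^2 - 48*r) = (r - 2)*(r + 4)*(r^3 + r^2 - 12*r) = (r - 3)*(r - 2)*(r + 4)*(r^2 + 4*r) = r*(r - 3)*(r - 2)*(r + 4)*(r + 4)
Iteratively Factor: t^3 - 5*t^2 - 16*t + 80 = (t + 4)*(t^2 - 9*t + 20) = (t - 4)*(t + 4)*(t - 5)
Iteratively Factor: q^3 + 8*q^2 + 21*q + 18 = (q + 3)*(q^2 + 5*q + 6) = (q + 2)*(q + 3)*(q + 3)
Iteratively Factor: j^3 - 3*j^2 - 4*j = (j - 4)*(j^2 + j) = (j - 4)*(j + 1)*(j)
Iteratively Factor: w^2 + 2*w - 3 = (w - 1)*(w + 3)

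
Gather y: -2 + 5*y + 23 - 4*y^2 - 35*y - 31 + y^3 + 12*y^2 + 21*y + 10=y^3 + 8*y^2 - 9*y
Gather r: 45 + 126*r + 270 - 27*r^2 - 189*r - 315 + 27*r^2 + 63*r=0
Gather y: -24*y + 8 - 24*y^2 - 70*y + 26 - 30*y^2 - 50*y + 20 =-54*y^2 - 144*y + 54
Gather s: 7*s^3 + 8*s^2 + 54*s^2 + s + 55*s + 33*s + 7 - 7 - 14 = 7*s^3 + 62*s^2 + 89*s - 14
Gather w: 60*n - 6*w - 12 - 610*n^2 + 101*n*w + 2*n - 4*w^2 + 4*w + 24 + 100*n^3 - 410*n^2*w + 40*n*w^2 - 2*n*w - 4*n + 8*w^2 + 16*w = 100*n^3 - 610*n^2 + 58*n + w^2*(40*n + 4) + w*(-410*n^2 + 99*n + 14) + 12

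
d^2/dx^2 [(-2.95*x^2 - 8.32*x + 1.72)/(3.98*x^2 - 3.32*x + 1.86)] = (-5.6843418860808e-14*x^4 - 341.544496*x^3 + 294.502488*x^2 + 233.183424*x - 110.715544)/(63.044792*x^6 - 157.770384*x^5 + 219.996888*x^4 - 184.058144*x^3 + 102.812616*x^2 - 34.457616*x + 6.434856)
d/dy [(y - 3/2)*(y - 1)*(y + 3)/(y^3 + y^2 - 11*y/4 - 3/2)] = 2*(y^2 + 16*y + 19)/(4*y^4 + 20*y^3 + 33*y^2 + 20*y + 4)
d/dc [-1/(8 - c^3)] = -3*c^2/(c^3 - 8)^2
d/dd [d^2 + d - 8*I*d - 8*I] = 2*d + 1 - 8*I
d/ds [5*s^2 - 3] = 10*s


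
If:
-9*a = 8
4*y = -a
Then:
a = -8/9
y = 2/9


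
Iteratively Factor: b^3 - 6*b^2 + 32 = (b + 2)*(b^2 - 8*b + 16) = (b - 4)*(b + 2)*(b - 4)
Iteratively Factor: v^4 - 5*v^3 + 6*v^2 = (v - 3)*(v^3 - 2*v^2) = v*(v - 3)*(v^2 - 2*v) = v*(v - 3)*(v - 2)*(v)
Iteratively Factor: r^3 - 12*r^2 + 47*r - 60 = (r - 4)*(r^2 - 8*r + 15) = (r - 5)*(r - 4)*(r - 3)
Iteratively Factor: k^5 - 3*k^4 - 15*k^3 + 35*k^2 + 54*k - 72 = (k - 3)*(k^4 - 15*k^2 - 10*k + 24) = (k - 4)*(k - 3)*(k^3 + 4*k^2 + k - 6) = (k - 4)*(k - 3)*(k - 1)*(k^2 + 5*k + 6) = (k - 4)*(k - 3)*(k - 1)*(k + 2)*(k + 3)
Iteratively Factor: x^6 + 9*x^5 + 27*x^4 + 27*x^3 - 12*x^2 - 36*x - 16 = (x + 1)*(x^5 + 8*x^4 + 19*x^3 + 8*x^2 - 20*x - 16) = (x + 1)*(x + 2)*(x^4 + 6*x^3 + 7*x^2 - 6*x - 8) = (x - 1)*(x + 1)*(x + 2)*(x^3 + 7*x^2 + 14*x + 8) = (x - 1)*(x + 1)^2*(x + 2)*(x^2 + 6*x + 8) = (x - 1)*(x + 1)^2*(x + 2)^2*(x + 4)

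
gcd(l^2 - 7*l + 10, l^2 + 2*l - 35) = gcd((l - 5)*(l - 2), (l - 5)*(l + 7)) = l - 5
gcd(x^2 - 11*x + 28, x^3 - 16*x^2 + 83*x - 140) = x^2 - 11*x + 28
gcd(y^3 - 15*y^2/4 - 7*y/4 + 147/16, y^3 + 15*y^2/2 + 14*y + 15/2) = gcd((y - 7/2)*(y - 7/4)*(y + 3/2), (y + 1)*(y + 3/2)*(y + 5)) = y + 3/2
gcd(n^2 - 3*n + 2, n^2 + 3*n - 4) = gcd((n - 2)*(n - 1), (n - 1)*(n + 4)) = n - 1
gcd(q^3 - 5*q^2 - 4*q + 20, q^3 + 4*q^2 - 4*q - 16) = q^2 - 4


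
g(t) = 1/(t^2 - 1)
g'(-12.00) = 0.00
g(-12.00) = 0.01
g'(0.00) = 0.00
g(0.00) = -1.00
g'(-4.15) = 0.03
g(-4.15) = 0.06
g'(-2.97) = 0.10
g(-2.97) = 0.13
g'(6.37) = -0.01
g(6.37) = 0.03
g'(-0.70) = 5.38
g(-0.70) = -1.96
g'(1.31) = -5.11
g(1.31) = 1.40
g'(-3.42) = 0.06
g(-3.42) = 0.09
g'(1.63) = -1.19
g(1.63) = 0.60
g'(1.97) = -0.47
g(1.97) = 0.35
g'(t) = -2*t/(t^2 - 1)^2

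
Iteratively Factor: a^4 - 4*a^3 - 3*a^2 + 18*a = (a - 3)*(a^3 - a^2 - 6*a) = (a - 3)^2*(a^2 + 2*a) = a*(a - 3)^2*(a + 2)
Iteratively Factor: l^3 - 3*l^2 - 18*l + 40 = (l - 5)*(l^2 + 2*l - 8) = (l - 5)*(l - 2)*(l + 4)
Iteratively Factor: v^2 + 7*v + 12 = (v + 4)*(v + 3)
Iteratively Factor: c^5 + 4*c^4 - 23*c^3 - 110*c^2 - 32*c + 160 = (c - 5)*(c^4 + 9*c^3 + 22*c^2 - 32) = (c - 5)*(c + 4)*(c^3 + 5*c^2 + 2*c - 8) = (c - 5)*(c - 1)*(c + 4)*(c^2 + 6*c + 8) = (c - 5)*(c - 1)*(c + 4)^2*(c + 2)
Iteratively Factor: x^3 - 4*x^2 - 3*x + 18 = (x - 3)*(x^2 - x - 6) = (x - 3)^2*(x + 2)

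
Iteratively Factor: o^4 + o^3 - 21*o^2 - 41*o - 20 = (o - 5)*(o^3 + 6*o^2 + 9*o + 4) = (o - 5)*(o + 1)*(o^2 + 5*o + 4) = (o - 5)*(o + 1)*(o + 4)*(o + 1)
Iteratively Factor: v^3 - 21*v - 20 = (v - 5)*(v^2 + 5*v + 4) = (v - 5)*(v + 4)*(v + 1)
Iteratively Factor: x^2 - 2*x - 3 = (x + 1)*(x - 3)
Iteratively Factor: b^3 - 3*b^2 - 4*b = (b - 4)*(b^2 + b) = b*(b - 4)*(b + 1)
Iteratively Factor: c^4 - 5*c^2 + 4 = (c + 2)*(c^3 - 2*c^2 - c + 2) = (c + 1)*(c + 2)*(c^2 - 3*c + 2) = (c - 1)*(c + 1)*(c + 2)*(c - 2)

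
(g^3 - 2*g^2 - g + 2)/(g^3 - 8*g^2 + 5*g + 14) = (g - 1)/(g - 7)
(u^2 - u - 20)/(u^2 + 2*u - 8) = (u - 5)/(u - 2)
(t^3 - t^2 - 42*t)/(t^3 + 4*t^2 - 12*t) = (t - 7)/(t - 2)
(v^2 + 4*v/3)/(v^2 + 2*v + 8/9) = 3*v/(3*v + 2)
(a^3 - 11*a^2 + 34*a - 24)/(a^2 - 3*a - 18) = (a^2 - 5*a + 4)/(a + 3)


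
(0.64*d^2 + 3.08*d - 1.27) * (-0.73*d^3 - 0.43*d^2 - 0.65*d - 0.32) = -0.4672*d^5 - 2.5236*d^4 - 0.8133*d^3 - 1.6607*d^2 - 0.1601*d + 0.4064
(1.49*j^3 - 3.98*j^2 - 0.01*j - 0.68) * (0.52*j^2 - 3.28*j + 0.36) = 0.7748*j^5 - 6.9568*j^4 + 13.5856*j^3 - 1.7536*j^2 + 2.2268*j - 0.2448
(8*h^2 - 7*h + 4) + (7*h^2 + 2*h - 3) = 15*h^2 - 5*h + 1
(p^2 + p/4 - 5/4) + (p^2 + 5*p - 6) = 2*p^2 + 21*p/4 - 29/4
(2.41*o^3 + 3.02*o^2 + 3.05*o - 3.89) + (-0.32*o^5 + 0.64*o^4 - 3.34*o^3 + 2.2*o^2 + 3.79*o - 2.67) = -0.32*o^5 + 0.64*o^4 - 0.93*o^3 + 5.22*o^2 + 6.84*o - 6.56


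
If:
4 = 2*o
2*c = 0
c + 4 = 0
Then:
No Solution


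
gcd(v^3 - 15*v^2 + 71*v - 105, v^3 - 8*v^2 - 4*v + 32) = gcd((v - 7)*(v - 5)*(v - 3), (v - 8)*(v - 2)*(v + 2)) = 1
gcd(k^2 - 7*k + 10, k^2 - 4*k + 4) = k - 2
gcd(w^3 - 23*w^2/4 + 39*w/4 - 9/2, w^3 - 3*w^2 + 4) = w - 2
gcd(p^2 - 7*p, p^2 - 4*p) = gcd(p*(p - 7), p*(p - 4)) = p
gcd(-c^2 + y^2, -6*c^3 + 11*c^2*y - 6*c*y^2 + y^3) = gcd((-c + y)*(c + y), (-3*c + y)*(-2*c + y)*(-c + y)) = -c + y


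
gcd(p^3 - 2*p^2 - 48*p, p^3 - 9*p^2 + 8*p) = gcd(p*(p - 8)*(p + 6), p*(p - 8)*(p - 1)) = p^2 - 8*p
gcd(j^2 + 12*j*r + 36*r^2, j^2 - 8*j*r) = 1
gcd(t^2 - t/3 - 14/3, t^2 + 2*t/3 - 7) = t - 7/3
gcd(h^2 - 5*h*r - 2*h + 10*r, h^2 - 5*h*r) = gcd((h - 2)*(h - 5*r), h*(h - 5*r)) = -h + 5*r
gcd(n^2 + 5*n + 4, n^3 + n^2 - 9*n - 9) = n + 1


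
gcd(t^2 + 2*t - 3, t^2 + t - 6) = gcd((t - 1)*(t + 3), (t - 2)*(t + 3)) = t + 3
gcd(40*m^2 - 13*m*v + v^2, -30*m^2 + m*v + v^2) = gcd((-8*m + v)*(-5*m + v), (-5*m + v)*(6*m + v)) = -5*m + v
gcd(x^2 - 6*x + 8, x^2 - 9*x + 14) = x - 2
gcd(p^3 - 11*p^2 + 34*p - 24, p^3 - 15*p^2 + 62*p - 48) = p^2 - 7*p + 6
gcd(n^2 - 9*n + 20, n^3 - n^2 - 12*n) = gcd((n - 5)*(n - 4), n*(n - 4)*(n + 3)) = n - 4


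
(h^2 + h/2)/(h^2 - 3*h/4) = 2*(2*h + 1)/(4*h - 3)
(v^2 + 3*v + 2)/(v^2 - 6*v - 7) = (v + 2)/(v - 7)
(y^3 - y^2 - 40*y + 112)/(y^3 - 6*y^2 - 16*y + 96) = (y^2 + 3*y - 28)/(y^2 - 2*y - 24)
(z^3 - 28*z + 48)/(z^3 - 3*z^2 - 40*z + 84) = (z - 4)/(z - 7)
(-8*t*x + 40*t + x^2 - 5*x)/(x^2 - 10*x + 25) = (-8*t + x)/(x - 5)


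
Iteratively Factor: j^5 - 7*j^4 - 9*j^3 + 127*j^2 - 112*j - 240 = (j + 4)*(j^4 - 11*j^3 + 35*j^2 - 13*j - 60) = (j + 1)*(j + 4)*(j^3 - 12*j^2 + 47*j - 60) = (j - 4)*(j + 1)*(j + 4)*(j^2 - 8*j + 15) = (j - 4)*(j - 3)*(j + 1)*(j + 4)*(j - 5)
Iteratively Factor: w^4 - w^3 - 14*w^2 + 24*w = (w)*(w^3 - w^2 - 14*w + 24) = w*(w - 2)*(w^2 + w - 12) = w*(w - 3)*(w - 2)*(w + 4)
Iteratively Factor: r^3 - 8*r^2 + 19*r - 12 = (r - 1)*(r^2 - 7*r + 12) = (r - 3)*(r - 1)*(r - 4)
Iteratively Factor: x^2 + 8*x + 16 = (x + 4)*(x + 4)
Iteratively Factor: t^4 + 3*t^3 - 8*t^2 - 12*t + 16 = (t + 4)*(t^3 - t^2 - 4*t + 4) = (t - 2)*(t + 4)*(t^2 + t - 2) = (t - 2)*(t - 1)*(t + 4)*(t + 2)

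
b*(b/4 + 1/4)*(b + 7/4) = b^3/4 + 11*b^2/16 + 7*b/16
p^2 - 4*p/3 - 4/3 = (p - 2)*(p + 2/3)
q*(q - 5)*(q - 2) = q^3 - 7*q^2 + 10*q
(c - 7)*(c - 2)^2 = c^3 - 11*c^2 + 32*c - 28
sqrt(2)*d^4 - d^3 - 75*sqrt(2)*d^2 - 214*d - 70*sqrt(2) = (d - 7*sqrt(2))*(d + sqrt(2))*(d + 5*sqrt(2))*(sqrt(2)*d + 1)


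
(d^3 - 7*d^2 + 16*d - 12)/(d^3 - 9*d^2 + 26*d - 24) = (d - 2)/(d - 4)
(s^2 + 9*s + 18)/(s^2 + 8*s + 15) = (s + 6)/(s + 5)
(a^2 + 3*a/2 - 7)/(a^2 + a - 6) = (a + 7/2)/(a + 3)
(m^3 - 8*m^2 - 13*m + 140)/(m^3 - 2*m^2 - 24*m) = (m^2 - 12*m + 35)/(m*(m - 6))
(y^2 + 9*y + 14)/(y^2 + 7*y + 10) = (y + 7)/(y + 5)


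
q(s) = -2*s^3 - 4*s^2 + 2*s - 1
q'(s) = -6*s^2 - 8*s + 2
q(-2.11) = -4.24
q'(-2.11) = -7.83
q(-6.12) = 295.38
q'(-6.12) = -173.77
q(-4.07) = 59.44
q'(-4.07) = -64.83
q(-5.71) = 229.50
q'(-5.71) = -147.94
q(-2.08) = -4.47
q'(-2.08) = -7.32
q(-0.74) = -3.86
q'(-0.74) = 4.63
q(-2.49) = 0.10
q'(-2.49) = -15.28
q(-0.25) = -1.72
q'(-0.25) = 3.62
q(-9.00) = 1115.00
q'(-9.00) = -412.00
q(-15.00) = 5819.00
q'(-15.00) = -1228.00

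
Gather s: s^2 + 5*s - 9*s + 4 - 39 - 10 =s^2 - 4*s - 45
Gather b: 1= 1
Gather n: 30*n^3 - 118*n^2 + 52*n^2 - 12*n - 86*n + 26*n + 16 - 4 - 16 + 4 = 30*n^3 - 66*n^2 - 72*n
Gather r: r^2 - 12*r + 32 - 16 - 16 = r^2 - 12*r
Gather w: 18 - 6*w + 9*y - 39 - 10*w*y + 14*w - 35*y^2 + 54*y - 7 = w*(8 - 10*y) - 35*y^2 + 63*y - 28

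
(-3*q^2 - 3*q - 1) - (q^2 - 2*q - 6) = -4*q^2 - q + 5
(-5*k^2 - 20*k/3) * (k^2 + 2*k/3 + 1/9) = -5*k^4 - 10*k^3 - 5*k^2 - 20*k/27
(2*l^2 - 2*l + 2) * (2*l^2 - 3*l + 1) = 4*l^4 - 10*l^3 + 12*l^2 - 8*l + 2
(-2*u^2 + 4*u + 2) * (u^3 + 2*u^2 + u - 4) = -2*u^5 + 8*u^3 + 16*u^2 - 14*u - 8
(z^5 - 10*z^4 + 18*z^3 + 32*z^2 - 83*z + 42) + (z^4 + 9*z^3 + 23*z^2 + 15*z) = z^5 - 9*z^4 + 27*z^3 + 55*z^2 - 68*z + 42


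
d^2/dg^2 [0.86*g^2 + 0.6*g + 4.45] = 1.72000000000000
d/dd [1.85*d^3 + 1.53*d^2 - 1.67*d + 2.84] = 5.55*d^2 + 3.06*d - 1.67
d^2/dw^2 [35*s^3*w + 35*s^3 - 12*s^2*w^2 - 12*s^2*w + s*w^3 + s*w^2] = 2*s*(-12*s + 3*w + 1)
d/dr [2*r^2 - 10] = 4*r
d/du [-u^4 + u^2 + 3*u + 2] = -4*u^3 + 2*u + 3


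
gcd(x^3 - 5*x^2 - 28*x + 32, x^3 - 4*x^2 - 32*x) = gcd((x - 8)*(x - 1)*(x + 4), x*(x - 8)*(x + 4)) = x^2 - 4*x - 32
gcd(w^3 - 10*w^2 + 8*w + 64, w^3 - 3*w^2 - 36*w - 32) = w - 8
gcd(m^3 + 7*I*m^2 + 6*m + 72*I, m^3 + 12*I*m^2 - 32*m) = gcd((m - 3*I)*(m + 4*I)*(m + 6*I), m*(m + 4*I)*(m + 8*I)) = m + 4*I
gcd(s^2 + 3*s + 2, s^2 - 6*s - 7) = s + 1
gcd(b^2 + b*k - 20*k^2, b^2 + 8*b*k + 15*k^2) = b + 5*k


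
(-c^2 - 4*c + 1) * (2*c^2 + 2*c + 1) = -2*c^4 - 10*c^3 - 7*c^2 - 2*c + 1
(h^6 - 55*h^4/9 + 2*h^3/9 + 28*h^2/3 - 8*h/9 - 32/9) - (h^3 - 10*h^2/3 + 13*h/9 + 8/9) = h^6 - 55*h^4/9 - 7*h^3/9 + 38*h^2/3 - 7*h/3 - 40/9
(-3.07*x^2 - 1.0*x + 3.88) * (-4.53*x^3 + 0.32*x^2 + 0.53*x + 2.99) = 13.9071*x^5 + 3.5476*x^4 - 19.5235*x^3 - 8.4677*x^2 - 0.9336*x + 11.6012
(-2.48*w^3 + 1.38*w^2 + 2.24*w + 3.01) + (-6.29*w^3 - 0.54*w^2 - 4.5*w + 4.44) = -8.77*w^3 + 0.84*w^2 - 2.26*w + 7.45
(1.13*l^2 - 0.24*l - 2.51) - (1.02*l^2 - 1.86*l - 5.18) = 0.11*l^2 + 1.62*l + 2.67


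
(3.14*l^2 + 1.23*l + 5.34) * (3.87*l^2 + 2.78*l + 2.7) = 12.1518*l^4 + 13.4893*l^3 + 32.5632*l^2 + 18.1662*l + 14.418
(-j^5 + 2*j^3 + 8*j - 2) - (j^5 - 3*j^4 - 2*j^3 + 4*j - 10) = -2*j^5 + 3*j^4 + 4*j^3 + 4*j + 8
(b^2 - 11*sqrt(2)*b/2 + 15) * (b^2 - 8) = b^4 - 11*sqrt(2)*b^3/2 + 7*b^2 + 44*sqrt(2)*b - 120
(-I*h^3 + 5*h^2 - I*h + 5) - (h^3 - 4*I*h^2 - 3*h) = -h^3 - I*h^3 + 5*h^2 + 4*I*h^2 + 3*h - I*h + 5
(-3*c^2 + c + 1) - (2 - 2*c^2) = -c^2 + c - 1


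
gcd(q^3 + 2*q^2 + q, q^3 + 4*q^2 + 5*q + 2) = q^2 + 2*q + 1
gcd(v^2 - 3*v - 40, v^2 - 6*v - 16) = v - 8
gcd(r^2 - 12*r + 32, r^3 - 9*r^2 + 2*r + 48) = r - 8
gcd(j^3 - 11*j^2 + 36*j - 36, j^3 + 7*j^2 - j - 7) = 1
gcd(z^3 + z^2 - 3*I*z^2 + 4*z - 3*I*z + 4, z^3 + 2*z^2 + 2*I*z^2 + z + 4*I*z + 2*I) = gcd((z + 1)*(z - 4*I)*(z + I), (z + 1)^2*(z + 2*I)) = z + 1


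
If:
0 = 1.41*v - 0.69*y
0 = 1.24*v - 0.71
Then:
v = 0.57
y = 1.17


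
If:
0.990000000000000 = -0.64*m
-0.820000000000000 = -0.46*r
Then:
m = -1.55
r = 1.78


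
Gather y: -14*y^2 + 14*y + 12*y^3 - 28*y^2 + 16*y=12*y^3 - 42*y^2 + 30*y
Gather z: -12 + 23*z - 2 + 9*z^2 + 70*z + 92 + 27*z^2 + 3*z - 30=36*z^2 + 96*z + 48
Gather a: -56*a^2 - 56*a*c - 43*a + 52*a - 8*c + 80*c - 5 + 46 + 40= -56*a^2 + a*(9 - 56*c) + 72*c + 81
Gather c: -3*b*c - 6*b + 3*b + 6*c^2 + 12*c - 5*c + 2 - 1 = -3*b + 6*c^2 + c*(7 - 3*b) + 1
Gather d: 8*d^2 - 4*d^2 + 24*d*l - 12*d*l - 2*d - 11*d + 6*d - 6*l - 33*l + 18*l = 4*d^2 + d*(12*l - 7) - 21*l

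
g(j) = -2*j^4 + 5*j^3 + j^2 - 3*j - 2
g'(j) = -8*j^3 + 15*j^2 + 2*j - 3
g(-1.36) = -15.49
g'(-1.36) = 42.15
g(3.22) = -49.37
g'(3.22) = -108.12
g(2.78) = -14.64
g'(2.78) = -53.39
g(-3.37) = -429.86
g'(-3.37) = 466.80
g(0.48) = -2.76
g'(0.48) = 0.53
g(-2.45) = -134.24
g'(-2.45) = 199.79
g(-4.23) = -990.16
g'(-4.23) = 862.43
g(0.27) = -2.65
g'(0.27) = -1.52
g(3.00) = -29.00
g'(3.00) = -78.00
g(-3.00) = -281.00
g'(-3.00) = 342.00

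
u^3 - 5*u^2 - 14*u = u*(u - 7)*(u + 2)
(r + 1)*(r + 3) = r^2 + 4*r + 3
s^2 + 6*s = s*(s + 6)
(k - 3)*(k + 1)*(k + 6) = k^3 + 4*k^2 - 15*k - 18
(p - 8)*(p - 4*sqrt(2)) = p^2 - 8*p - 4*sqrt(2)*p + 32*sqrt(2)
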